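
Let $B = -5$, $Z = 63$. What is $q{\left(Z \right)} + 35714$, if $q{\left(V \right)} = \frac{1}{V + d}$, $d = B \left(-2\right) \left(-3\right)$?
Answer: $\frac{1178563}{33} \approx 35714.0$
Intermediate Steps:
$d = -30$ ($d = \left(-5\right) \left(-2\right) \left(-3\right) = 10 \left(-3\right) = -30$)
$q{\left(V \right)} = \frac{1}{-30 + V}$ ($q{\left(V \right)} = \frac{1}{V - 30} = \frac{1}{-30 + V}$)
$q{\left(Z \right)} + 35714 = \frac{1}{-30 + 63} + 35714 = \frac{1}{33} + 35714 = \frac{1178563}{33}$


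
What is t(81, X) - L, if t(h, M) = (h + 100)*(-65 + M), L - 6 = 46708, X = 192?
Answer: -23727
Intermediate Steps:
L = 46714 (L = 6 + 46708 = 46714)
t(h, M) = (-65 + M)*(100 + h) (t(h, M) = (100 + h)*(-65 + M) = (-65 + M)*(100 + h))
t(81, X) - L = (-6500 - 65*81 + 100*192 + 192*81) - 1*46714 = (-6500 - 5265 + 19200 + 15552) - 46714 = 22987 - 46714 = -23727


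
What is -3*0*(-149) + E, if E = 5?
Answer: 5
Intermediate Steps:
-3*0*(-149) + E = -3*0*(-149) + 5 = 0*(-149) + 5 = 0 + 5 = 5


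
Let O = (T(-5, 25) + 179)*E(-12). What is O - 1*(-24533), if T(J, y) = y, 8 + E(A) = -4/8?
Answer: 22799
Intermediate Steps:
E(A) = -17/2 (E(A) = -8 - 4/8 = -8 - 4*⅛ = -8 - ½ = -17/2)
O = -1734 (O = (25 + 179)*(-17/2) = 204*(-17/2) = -1734)
O - 1*(-24533) = -1734 - 1*(-24533) = -1734 + 24533 = 22799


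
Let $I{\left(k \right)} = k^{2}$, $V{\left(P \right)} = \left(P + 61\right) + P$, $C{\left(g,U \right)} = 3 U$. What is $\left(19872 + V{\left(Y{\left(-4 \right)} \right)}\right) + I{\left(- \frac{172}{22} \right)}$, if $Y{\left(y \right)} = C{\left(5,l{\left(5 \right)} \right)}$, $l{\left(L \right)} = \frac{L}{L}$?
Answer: $\frac{2420015}{121} \approx 20000.0$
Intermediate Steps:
$l{\left(L \right)} = 1$
$Y{\left(y \right)} = 3$ ($Y{\left(y \right)} = 3 \cdot 1 = 3$)
$V{\left(P \right)} = 61 + 2 P$ ($V{\left(P \right)} = \left(61 + P\right) + P = 61 + 2 P$)
$\left(19872 + V{\left(Y{\left(-4 \right)} \right)}\right) + I{\left(- \frac{172}{22} \right)} = \left(19872 + \left(61 + 2 \cdot 3\right)\right) + \left(- \frac{172}{22}\right)^{2} = \left(19872 + \left(61 + 6\right)\right) + \left(\left(-172\right) \frac{1}{22}\right)^{2} = \left(19872 + 67\right) + \left(- \frac{86}{11}\right)^{2} = 19939 + \frac{7396}{121} = \frac{2420015}{121}$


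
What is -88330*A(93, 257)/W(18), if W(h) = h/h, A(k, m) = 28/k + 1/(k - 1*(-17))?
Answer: -2547919/93 ≈ -27397.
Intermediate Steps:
A(k, m) = 1/(17 + k) + 28/k (A(k, m) = 28/k + 1/(k + 17) = 28/k + 1/(17 + k) = 1/(17 + k) + 28/k)
W(h) = 1
-88330*A(93, 257)/W(18) = -88330*(476 + 29*93)/(93*(17 + 93)) = -88330/(1/((1/93)*(476 + 2697)/110)) = -88330/(1/((1/93)*(1/110)*3173)) = -88330/(1/(3173/10230)) = -88330/(1*(10230/3173)) = -88330/10230/3173 = -88330*3173/10230 = -2547919/93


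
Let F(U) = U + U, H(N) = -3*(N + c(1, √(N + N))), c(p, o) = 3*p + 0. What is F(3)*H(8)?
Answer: -198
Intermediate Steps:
c(p, o) = 3*p
H(N) = -9 - 3*N (H(N) = -3*(N + 3*1) = -3*(N + 3) = -3*(3 + N) = -9 - 3*N)
F(U) = 2*U
F(3)*H(8) = (2*3)*(-9 - 3*8) = 6*(-9 - 24) = 6*(-33) = -198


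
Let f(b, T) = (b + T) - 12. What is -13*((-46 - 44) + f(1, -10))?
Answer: 1443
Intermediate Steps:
f(b, T) = -12 + T + b (f(b, T) = (T + b) - 12 = -12 + T + b)
-13*((-46 - 44) + f(1, -10)) = -13*((-46 - 44) + (-12 - 10 + 1)) = -13*(-90 - 21) = -13*(-111) = 1443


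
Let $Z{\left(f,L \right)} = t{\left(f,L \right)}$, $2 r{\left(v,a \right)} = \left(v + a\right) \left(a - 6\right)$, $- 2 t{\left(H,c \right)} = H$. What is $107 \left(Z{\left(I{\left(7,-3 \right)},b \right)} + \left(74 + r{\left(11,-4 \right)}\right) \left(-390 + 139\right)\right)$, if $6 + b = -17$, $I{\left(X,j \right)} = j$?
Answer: $- \frac{2094525}{2} \approx -1.0473 \cdot 10^{6}$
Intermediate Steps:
$t{\left(H,c \right)} = - \frac{H}{2}$
$r{\left(v,a \right)} = \frac{\left(-6 + a\right) \left(a + v\right)}{2}$ ($r{\left(v,a \right)} = \frac{\left(v + a\right) \left(a - 6\right)}{2} = \frac{\left(a + v\right) \left(-6 + a\right)}{2} = \frac{\left(-6 + a\right) \left(a + v\right)}{2}$)
$b = -23$ ($b = -6 - 17 = -23$)
$Z{\left(f,L \right)} = - \frac{f}{2}$
$107 \left(Z{\left(I{\left(7,-3 \right)},b \right)} + \left(74 + r{\left(11,-4 \right)}\right) \left(-390 + 139\right)\right) = 107 \left(\left(- \frac{1}{2}\right) \left(-3\right) + \left(74 + \left(\frac{\left(-4\right)^{2}}{2} - -12 - 33 + \frac{1}{2} \left(-4\right) 11\right)\right) \left(-390 + 139\right)\right) = 107 \left(\frac{3}{2} + \left(74 + \left(\frac{1}{2} \cdot 16 + 12 - 33 - 22\right)\right) \left(-251\right)\right) = 107 \left(\frac{3}{2} + \left(74 + \left(8 + 12 - 33 - 22\right)\right) \left(-251\right)\right) = 107 \left(\frac{3}{2} + \left(74 - 35\right) \left(-251\right)\right) = 107 \left(\frac{3}{2} + 39 \left(-251\right)\right) = 107 \left(\frac{3}{2} - 9789\right) = 107 \left(- \frac{19575}{2}\right) = - \frac{2094525}{2}$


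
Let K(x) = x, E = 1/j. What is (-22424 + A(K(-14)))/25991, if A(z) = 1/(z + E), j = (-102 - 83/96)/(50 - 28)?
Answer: -3147487363/3648148742 ≈ -0.86276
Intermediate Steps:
j = -9875/2112 (j = (-102 - 83*1/96)/22 = (-102 - 83/96)*(1/22) = -9875/96*1/22 = -9875/2112 ≈ -4.6757)
E = -2112/9875 (E = 1/(-9875/2112) = -2112/9875 ≈ -0.21387)
A(z) = 1/(-2112/9875 + z) (A(z) = 1/(z - 2112/9875) = 1/(-2112/9875 + z))
(-22424 + A(K(-14)))/25991 = (-22424 + 9875/(-2112 + 9875*(-14)))/25991 = (-22424 + 9875/(-2112 - 138250))*(1/25991) = (-22424 + 9875/(-140362))*(1/25991) = (-22424 + 9875*(-1/140362))*(1/25991) = (-22424 - 9875/140362)*(1/25991) = -3147487363/140362*1/25991 = -3147487363/3648148742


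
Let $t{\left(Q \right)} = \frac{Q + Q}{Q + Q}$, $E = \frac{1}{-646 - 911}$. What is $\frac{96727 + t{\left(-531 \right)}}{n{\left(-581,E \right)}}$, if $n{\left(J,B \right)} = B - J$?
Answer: $\frac{18825687}{113077} \approx 166.49$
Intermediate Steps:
$E = - \frac{1}{1557}$ ($E = \frac{1}{-1557} = - \frac{1}{1557} \approx -0.00064226$)
$t{\left(Q \right)} = 1$ ($t{\left(Q \right)} = \frac{2 Q}{2 Q} = 2 Q \frac{1}{2 Q} = 1$)
$\frac{96727 + t{\left(-531 \right)}}{n{\left(-581,E \right)}} = \frac{96727 + 1}{- \frac{1}{1557} - -581} = \frac{96728}{- \frac{1}{1557} + 581} = \frac{96728}{\frac{904616}{1557}} = 96728 \cdot \frac{1557}{904616} = \frac{18825687}{113077}$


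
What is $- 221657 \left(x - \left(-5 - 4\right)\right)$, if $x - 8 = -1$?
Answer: $-3546512$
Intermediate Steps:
$x = 7$ ($x = 8 - 1 = 7$)
$- 221657 \left(x - \left(-5 - 4\right)\right) = - 221657 \left(7 - \left(-5 - 4\right)\right) = - 221657 \left(7 - -9\right) = - 221657 \left(7 + 9\right) = \left(-221657\right) 16 = -3546512$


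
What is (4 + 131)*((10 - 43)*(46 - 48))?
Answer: 8910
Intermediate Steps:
(4 + 131)*((10 - 43)*(46 - 48)) = 135*(-33*(-2)) = 135*66 = 8910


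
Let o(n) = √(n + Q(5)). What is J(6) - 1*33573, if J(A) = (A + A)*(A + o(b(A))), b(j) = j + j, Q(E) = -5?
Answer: -33501 + 12*√7 ≈ -33469.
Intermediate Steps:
b(j) = 2*j
o(n) = √(-5 + n) (o(n) = √(n - 5) = √(-5 + n))
J(A) = 2*A*(A + √(-5 + 2*A)) (J(A) = (A + A)*(A + √(-5 + 2*A)) = (2*A)*(A + √(-5 + 2*A)) = 2*A*(A + √(-5 + 2*A)))
J(6) - 1*33573 = 2*6*(6 + √(-5 + 2*6)) - 1*33573 = 2*6*(6 + √(-5 + 12)) - 33573 = 2*6*(6 + √7) - 33573 = (72 + 12*√7) - 33573 = -33501 + 12*√7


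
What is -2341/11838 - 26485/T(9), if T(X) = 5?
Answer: -62708227/11838 ≈ -5297.2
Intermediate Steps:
-2341/11838 - 26485/T(9) = -2341/11838 - 26485/5 = -2341*1/11838 - 26485*⅕ = -2341/11838 - 5297 = -62708227/11838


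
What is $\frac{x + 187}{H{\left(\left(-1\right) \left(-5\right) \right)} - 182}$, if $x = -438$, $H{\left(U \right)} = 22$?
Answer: $\frac{251}{160} \approx 1.5688$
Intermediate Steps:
$\frac{x + 187}{H{\left(\left(-1\right) \left(-5\right) \right)} - 182} = \frac{-438 + 187}{22 - 182} = - \frac{251}{-160} = \left(-251\right) \left(- \frac{1}{160}\right) = \frac{251}{160}$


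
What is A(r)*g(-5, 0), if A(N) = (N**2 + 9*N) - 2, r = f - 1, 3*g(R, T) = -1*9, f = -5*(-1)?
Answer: -150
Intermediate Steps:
f = 5
g(R, T) = -3 (g(R, T) = (-1*9)/3 = (1/3)*(-9) = -3)
r = 4 (r = 5 - 1 = 4)
A(N) = -2 + N**2 + 9*N
A(r)*g(-5, 0) = (-2 + 4**2 + 9*4)*(-3) = (-2 + 16 + 36)*(-3) = 50*(-3) = -150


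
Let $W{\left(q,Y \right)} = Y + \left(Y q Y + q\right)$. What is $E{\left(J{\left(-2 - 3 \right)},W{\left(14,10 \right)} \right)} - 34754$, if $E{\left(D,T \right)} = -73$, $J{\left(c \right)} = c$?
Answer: $-34827$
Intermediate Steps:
$W{\left(q,Y \right)} = Y + q + q Y^{2}$ ($W{\left(q,Y \right)} = Y + \left(q Y^{2} + q\right) = Y + \left(q + q Y^{2}\right) = Y + q + q Y^{2}$)
$E{\left(J{\left(-2 - 3 \right)},W{\left(14,10 \right)} \right)} - 34754 = -73 - 34754 = -34827$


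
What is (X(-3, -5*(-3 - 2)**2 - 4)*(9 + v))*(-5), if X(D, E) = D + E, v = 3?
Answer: 7920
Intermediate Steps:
(X(-3, -5*(-3 - 2)**2 - 4)*(9 + v))*(-5) = ((-3 + (-5*(-3 - 2)**2 - 4))*(9 + 3))*(-5) = ((-3 + (-5*(-5)**2 - 4))*12)*(-5) = ((-3 + (-5*25 - 4))*12)*(-5) = ((-3 + (-125 - 4))*12)*(-5) = ((-3 - 129)*12)*(-5) = -132*12*(-5) = -1584*(-5) = 7920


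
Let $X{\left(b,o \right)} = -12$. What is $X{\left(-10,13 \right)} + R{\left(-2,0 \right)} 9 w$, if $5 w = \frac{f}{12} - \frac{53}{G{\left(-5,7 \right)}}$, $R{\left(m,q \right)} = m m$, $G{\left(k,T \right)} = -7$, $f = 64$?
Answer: $\frac{2832}{35} \approx 80.914$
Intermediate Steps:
$R{\left(m,q \right)} = m^{2}$
$w = \frac{271}{105}$ ($w = \frac{\frac{64}{12} - \frac{53}{-7}}{5} = \frac{64 \cdot \frac{1}{12} - - \frac{53}{7}}{5} = \frac{\frac{16}{3} + \frac{53}{7}}{5} = \frac{1}{5} \cdot \frac{271}{21} = \frac{271}{105} \approx 2.581$)
$X{\left(-10,13 \right)} + R{\left(-2,0 \right)} 9 w = -12 + \left(-2\right)^{2} \cdot 9 \cdot \frac{271}{105} = -12 + 4 \cdot 9 \cdot \frac{271}{105} = -12 + 36 \cdot \frac{271}{105} = -12 + \frac{3252}{35} = \frac{2832}{35}$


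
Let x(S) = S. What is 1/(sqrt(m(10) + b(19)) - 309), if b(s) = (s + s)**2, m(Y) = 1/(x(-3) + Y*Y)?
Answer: -29973/9121588 - sqrt(13586693)/9121588 ≈ -0.0036900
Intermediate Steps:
m(Y) = 1/(-3 + Y**2) (m(Y) = 1/(-3 + Y*Y) = 1/(-3 + Y**2))
b(s) = 4*s**2 (b(s) = (2*s)**2 = 4*s**2)
1/(sqrt(m(10) + b(19)) - 309) = 1/(sqrt(1/(-3 + 10**2) + 4*19**2) - 309) = 1/(sqrt(1/(-3 + 100) + 4*361) - 309) = 1/(sqrt(1/97 + 1444) - 309) = 1/(sqrt(140069/97) - 309) = 1/(sqrt(13586693)/97 - 309) = 1/(-309 + sqrt(13586693)/97)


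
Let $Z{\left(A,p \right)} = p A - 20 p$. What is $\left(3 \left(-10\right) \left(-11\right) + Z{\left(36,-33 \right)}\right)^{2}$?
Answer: $39204$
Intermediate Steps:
$Z{\left(A,p \right)} = - 20 p + A p$ ($Z{\left(A,p \right)} = A p - 20 p = - 20 p + A p$)
$\left(3 \left(-10\right) \left(-11\right) + Z{\left(36,-33 \right)}\right)^{2} = \left(3 \left(-10\right) \left(-11\right) - 33 \left(-20 + 36\right)\right)^{2} = \left(\left(-30\right) \left(-11\right) - 528\right)^{2} = \left(330 - 528\right)^{2} = \left(-198\right)^{2} = 39204$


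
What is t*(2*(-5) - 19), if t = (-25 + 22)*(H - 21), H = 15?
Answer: -522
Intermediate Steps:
t = 18 (t = (-25 + 22)*(15 - 21) = -3*(-6) = 18)
t*(2*(-5) - 19) = 18*(2*(-5) - 19) = 18*(-10 - 19) = 18*(-29) = -522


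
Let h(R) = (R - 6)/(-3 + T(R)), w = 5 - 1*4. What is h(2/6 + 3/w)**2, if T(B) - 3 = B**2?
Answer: 36/625 ≈ 0.057600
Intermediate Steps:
w = 1 (w = 5 - 4 = 1)
T(B) = 3 + B**2
h(R) = (-6 + R)/R**2 (h(R) = (R - 6)/(-3 + (3 + R**2)) = (-6 + R)/(R**2) = (-6 + R)/R**2)
h(2/6 + 3/w)**2 = ((-6 + (2/6 + 3/1))/(2/6 + 3/1)**2)**2 = ((-6 + (2*(1/6) + 3*1))/(2*(1/6) + 3*1)**2)**2 = ((-6 + (1/3 + 3))/(1/3 + 3)**2)**2 = ((-6 + 10/3)/(10/3)**2)**2 = ((9/100)*(-8/3))**2 = (-6/25)**2 = 36/625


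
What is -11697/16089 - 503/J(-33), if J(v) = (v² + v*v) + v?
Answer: -11060944/11503635 ≈ -0.96152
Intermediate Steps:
J(v) = v + 2*v² (J(v) = (v² + v²) + v = 2*v² + v = v + 2*v²)
-11697/16089 - 503/J(-33) = -11697/16089 - 503*(-1/(33*(1 + 2*(-33)))) = -11697*1/16089 - 503*(-1/(33*(1 - 66))) = -3899/5363 - 503/((-33*(-65))) = -3899/5363 - 503/2145 = -11060944/11503635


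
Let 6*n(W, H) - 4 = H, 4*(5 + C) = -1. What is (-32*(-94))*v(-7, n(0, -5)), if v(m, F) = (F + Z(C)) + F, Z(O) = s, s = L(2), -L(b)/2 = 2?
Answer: -39104/3 ≈ -13035.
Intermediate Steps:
C = -21/4 (C = -5 + (1/4)*(-1) = -5 - 1/4 = -21/4 ≈ -5.2500)
n(W, H) = 2/3 + H/6
L(b) = -4 (L(b) = -2*2 = -4)
s = -4
Z(O) = -4
v(m, F) = -4 + 2*F (v(m, F) = (F - 4) + F = (-4 + F) + F = -4 + 2*F)
(-32*(-94))*v(-7, n(0, -5)) = (-32*(-94))*(-4 + 2*(2/3 + (1/6)*(-5))) = 3008*(-4 + 2*(2/3 - 5/6)) = 3008*(-4 + 2*(-1/6)) = 3008*(-4 - 1/3) = 3008*(-13/3) = -39104/3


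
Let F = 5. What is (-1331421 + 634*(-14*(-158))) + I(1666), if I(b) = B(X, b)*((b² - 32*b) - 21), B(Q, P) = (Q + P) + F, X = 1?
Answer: 4551627843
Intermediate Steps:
B(Q, P) = 5 + P + Q (B(Q, P) = (Q + P) + 5 = (P + Q) + 5 = 5 + P + Q)
I(b) = (6 + b)*(-21 + b² - 32*b) (I(b) = (5 + b + 1)*((b² - 32*b) - 21) = (6 + b)*(-21 + b² - 32*b))
(-1331421 + 634*(-14*(-158))) + I(1666) = (-1331421 + 634*(-14*(-158))) - (6 + 1666)*(21 - 1*1666² + 32*1666) = (-1331421 + 634*2212) - 1*1672*(21 - 1*2775556 + 53312) = (-1331421 + 1402408) - 1*1672*(21 - 2775556 + 53312) = 70987 - 1*1672*(-2722223) = 70987 + 4551556856 = 4551627843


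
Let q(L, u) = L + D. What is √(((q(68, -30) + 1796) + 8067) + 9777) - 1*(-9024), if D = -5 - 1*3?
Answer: 9024 + 10*√197 ≈ 9164.4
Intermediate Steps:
D = -8 (D = -5 - 3 = -8)
q(L, u) = -8 + L (q(L, u) = L - 8 = -8 + L)
√(((q(68, -30) + 1796) + 8067) + 9777) - 1*(-9024) = √((((-8 + 68) + 1796) + 8067) + 9777) - 1*(-9024) = √(((60 + 1796) + 8067) + 9777) + 9024 = √((1856 + 8067) + 9777) + 9024 = √(9923 + 9777) + 9024 = √19700 + 9024 = 10*√197 + 9024 = 9024 + 10*√197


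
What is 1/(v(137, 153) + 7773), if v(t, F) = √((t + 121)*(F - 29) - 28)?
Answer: 7773/60387565 - 2*√7991/60387565 ≈ 0.00012576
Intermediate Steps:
v(t, F) = √(-28 + (-29 + F)*(121 + t)) (v(t, F) = √((121 + t)*(-29 + F) - 28) = √((-29 + F)*(121 + t) - 28) = √(-28 + (-29 + F)*(121 + t)))
1/(v(137, 153) + 7773) = 1/(√(-3537 - 29*137 + 121*153 + 153*137) + 7773) = 1/(√(-3537 - 3973 + 18513 + 20961) + 7773) = 1/(√31964 + 7773) = 1/(2*√7991 + 7773) = 1/(7773 + 2*√7991)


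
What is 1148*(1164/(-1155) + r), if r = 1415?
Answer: 89279468/55 ≈ 1.6233e+6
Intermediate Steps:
1148*(1164/(-1155) + r) = 1148*(1164/(-1155) + 1415) = 1148*(1164*(-1/1155) + 1415) = 1148*(-388/385 + 1415) = 1148*(544387/385) = 89279468/55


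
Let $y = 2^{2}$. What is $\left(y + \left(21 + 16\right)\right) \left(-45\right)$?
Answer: $-1845$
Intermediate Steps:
$y = 4$
$\left(y + \left(21 + 16\right)\right) \left(-45\right) = \left(4 + \left(21 + 16\right)\right) \left(-45\right) = \left(4 + 37\right) \left(-45\right) = 41 \left(-45\right) = -1845$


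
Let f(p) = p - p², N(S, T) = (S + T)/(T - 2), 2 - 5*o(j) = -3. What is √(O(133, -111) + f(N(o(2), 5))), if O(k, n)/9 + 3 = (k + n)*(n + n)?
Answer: I*√43985 ≈ 209.73*I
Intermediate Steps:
o(j) = 1 (o(j) = ⅖ - ⅕*(-3) = ⅖ + ⅗ = 1)
N(S, T) = (S + T)/(-2 + T)
O(k, n) = -27 + 18*n*(k + n) (O(k, n) = -27 + 9*((k + n)*(n + n)) = -27 + 9*((k + n)*(2*n)) = -27 + 9*(2*n*(k + n)) = -27 + 18*n*(k + n))
√(O(133, -111) + f(N(o(2), 5))) = √((-27 + 18*(-111)² + 18*133*(-111)) + ((1 + 5)/(-2 + 5))*(1 - (1 + 5)/(-2 + 5))) = √((-27 + 18*12321 - 265734) + (6/3)*(1 - 6/3)) = √((-27 + 221778 - 265734) + ((⅓)*6)*(1 - 6/3)) = √(-43983 + 2*(1 - 1*2)) = √(-43983 + 2*(1 - 2)) = √(-43983 + 2*(-1)) = √(-43983 - 2) = √(-43985) = I*√43985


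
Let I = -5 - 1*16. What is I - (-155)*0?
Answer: -21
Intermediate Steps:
I = -21 (I = -5 - 16 = -21)
I - (-155)*0 = -21 - (-155)*0 = -21 - 31*0 = -21 + 0 = -21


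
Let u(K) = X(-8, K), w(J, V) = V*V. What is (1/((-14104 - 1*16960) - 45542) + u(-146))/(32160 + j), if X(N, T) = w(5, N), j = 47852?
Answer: 4902783/6129399272 ≈ 0.00079988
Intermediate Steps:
w(J, V) = V²
X(N, T) = N²
u(K) = 64 (u(K) = (-8)² = 64)
(1/((-14104 - 1*16960) - 45542) + u(-146))/(32160 + j) = (1/((-14104 - 1*16960) - 45542) + 64)/(32160 + 47852) = (1/((-14104 - 16960) - 45542) + 64)/80012 = (1/(-31064 - 45542) + 64)*(1/80012) = (1/(-76606) + 64)*(1/80012) = (-1/76606 + 64)*(1/80012) = (4902783/76606)*(1/80012) = 4902783/6129399272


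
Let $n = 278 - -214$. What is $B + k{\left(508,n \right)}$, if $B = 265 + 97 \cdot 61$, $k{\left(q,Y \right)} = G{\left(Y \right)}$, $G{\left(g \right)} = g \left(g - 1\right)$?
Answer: $247754$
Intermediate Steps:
$n = 492$ ($n = 278 + 214 = 492$)
$G{\left(g \right)} = g \left(-1 + g\right)$
$k{\left(q,Y \right)} = Y \left(-1 + Y\right)$
$B = 6182$ ($B = 265 + 5917 = 6182$)
$B + k{\left(508,n \right)} = 6182 + 492 \left(-1 + 492\right) = 6182 + 492 \cdot 491 = 6182 + 241572 = 247754$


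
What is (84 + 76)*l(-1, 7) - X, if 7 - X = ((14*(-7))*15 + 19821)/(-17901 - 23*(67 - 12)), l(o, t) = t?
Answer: 21313407/19166 ≈ 1112.0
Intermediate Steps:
X = 152513/19166 (X = 7 - ((14*(-7))*15 + 19821)/(-17901 - 23*(67 - 12)) = 7 - (-98*15 + 19821)/(-17901 - 23*55) = 7 - (-1470 + 19821)/(-17901 - 1265) = 7 - 18351/(-19166) = 7 - 18351*(-1)/19166 = 7 - 1*(-18351/19166) = 7 + 18351/19166 = 152513/19166 ≈ 7.9575)
(84 + 76)*l(-1, 7) - X = (84 + 76)*7 - 1*152513/19166 = 160*7 - 152513/19166 = 1120 - 152513/19166 = 21313407/19166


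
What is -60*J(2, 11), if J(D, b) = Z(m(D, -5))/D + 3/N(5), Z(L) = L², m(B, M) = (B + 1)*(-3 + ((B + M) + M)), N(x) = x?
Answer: -32706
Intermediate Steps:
m(B, M) = (1 + B)*(-3 + B + 2*M) (m(B, M) = (1 + B)*(-3 + (B + 2*M)) = (1 + B)*(-3 + B + 2*M))
J(D, b) = ⅗ + (-13 + D² - 12*D)²/D (J(D, b) = (-3 + D² - 2*D + 2*(-5) + 2*D*(-5))²/D + 3/5 = (-3 + D² - 2*D - 10 - 10*D)²/D + 3*(⅕) = (-13 + D² - 12*D)²/D + ⅗ = ⅗ + (-13 + D² - 12*D)²/D)
-60*J(2, 11) = -60*(⅗ + (-13 + 2² - 12*2)²/2) = -60*(⅗ + (-13 + 4 - 24)²/2) = -60*(⅗ + (½)*(-33)²) = -60*(⅗ + (½)*1089) = -60*(⅗ + 1089/2) = -60*5451/10 = -32706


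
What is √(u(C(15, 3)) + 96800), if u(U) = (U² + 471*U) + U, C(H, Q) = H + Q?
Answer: 2*√26405 ≈ 324.99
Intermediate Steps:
u(U) = U² + 472*U
√(u(C(15, 3)) + 96800) = √((15 + 3)*(472 + (15 + 3)) + 96800) = √(18*(472 + 18) + 96800) = √(18*490 + 96800) = √(8820 + 96800) = √105620 = 2*√26405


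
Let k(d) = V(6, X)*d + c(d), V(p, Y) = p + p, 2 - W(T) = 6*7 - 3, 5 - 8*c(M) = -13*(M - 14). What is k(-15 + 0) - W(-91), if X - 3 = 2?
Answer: -379/2 ≈ -189.50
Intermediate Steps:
X = 5 (X = 3 + 2 = 5)
c(M) = -177/8 + 13*M/8 (c(M) = 5/8 - (-13)*(M - 14)/8 = 5/8 - (-13)*(-14 + M)/8 = 5/8 - (182 - 13*M)/8 = 5/8 + (-91/4 + 13*M/8) = -177/8 + 13*M/8)
W(T) = -37 (W(T) = 2 - (6*7 - 3) = 2 - (42 - 3) = 2 - 1*39 = 2 - 39 = -37)
V(p, Y) = 2*p
k(d) = -177/8 + 109*d/8 (k(d) = (2*6)*d + (-177/8 + 13*d/8) = 12*d + (-177/8 + 13*d/8) = -177/8 + 109*d/8)
k(-15 + 0) - W(-91) = (-177/8 + 109*(-15 + 0)/8) - 1*(-37) = (-177/8 + (109/8)*(-15)) + 37 = (-177/8 - 1635/8) + 37 = -453/2 + 37 = -379/2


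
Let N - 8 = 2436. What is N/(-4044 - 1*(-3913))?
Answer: -2444/131 ≈ -18.656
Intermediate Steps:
N = 2444 (N = 8 + 2436 = 2444)
N/(-4044 - 1*(-3913)) = 2444/(-4044 - 1*(-3913)) = 2444/(-4044 + 3913) = 2444/(-131) = 2444*(-1/131) = -2444/131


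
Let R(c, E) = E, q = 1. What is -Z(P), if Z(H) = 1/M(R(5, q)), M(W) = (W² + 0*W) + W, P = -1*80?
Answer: -½ ≈ -0.50000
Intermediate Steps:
P = -80
M(W) = W + W² (M(W) = (W² + 0) + W = W² + W = W + W²)
Z(H) = ½ (Z(H) = 1/(1*(1 + 1)) = 1/(1*2) = 1/2 = ½)
-Z(P) = -1*½ = -½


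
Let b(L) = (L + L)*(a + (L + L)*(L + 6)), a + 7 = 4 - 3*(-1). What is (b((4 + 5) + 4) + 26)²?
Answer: 165636900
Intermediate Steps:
a = 0 (a = -7 + (4 - 3*(-1)) = -7 + (4 + 3) = -7 + 7 = 0)
b(L) = 4*L²*(6 + L) (b(L) = (L + L)*(0 + (L + L)*(L + 6)) = (2*L)*(0 + (2*L)*(6 + L)) = (2*L)*(0 + 2*L*(6 + L)) = (2*L)*(2*L*(6 + L)) = 4*L²*(6 + L))
(b((4 + 5) + 4) + 26)² = (4*((4 + 5) + 4)²*(6 + ((4 + 5) + 4)) + 26)² = (4*(9 + 4)²*(6 + (9 + 4)) + 26)² = (4*13²*(6 + 13) + 26)² = (4*169*19 + 26)² = (12844 + 26)² = 12870² = 165636900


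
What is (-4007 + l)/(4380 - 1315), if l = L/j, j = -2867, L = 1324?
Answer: -11489393/8787355 ≈ -1.3075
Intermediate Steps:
l = -1324/2867 (l = 1324/(-2867) = 1324*(-1/2867) = -1324/2867 ≈ -0.46181)
(-4007 + l)/(4380 - 1315) = (-4007 - 1324/2867)/(4380 - 1315) = -11489393/2867/3065 = -11489393/2867*1/3065 = -11489393/8787355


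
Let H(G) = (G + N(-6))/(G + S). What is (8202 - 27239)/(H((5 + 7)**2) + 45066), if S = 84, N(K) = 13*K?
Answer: -723406/1712519 ≈ -0.42242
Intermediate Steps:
H(G) = (-78 + G)/(84 + G) (H(G) = (G + 13*(-6))/(G + 84) = (G - 78)/(84 + G) = (-78 + G)/(84 + G))
(8202 - 27239)/(H((5 + 7)**2) + 45066) = (8202 - 27239)/((-78 + (5 + 7)**2)/(84 + (5 + 7)**2) + 45066) = -19037/((-78 + 12**2)/(84 + 12**2) + 45066) = -19037/((-78 + 144)/(84 + 144) + 45066) = -19037/(66/228 + 45066) = -19037/((1/228)*66 + 45066) = -19037/(11/38 + 45066) = -19037/1712519/38 = -19037*38/1712519 = -723406/1712519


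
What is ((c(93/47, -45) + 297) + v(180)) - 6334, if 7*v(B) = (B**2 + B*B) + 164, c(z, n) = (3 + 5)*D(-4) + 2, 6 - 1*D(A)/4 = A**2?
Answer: 20479/7 ≈ 2925.6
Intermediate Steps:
D(A) = 24 - 4*A**2
c(z, n) = -318 (c(z, n) = (3 + 5)*(24 - 4*(-4)**2) + 2 = 8*(24 - 4*16) + 2 = 8*(24 - 64) + 2 = 8*(-40) + 2 = -320 + 2 = -318)
v(B) = 164/7 + 2*B**2/7 (v(B) = ((B**2 + B*B) + 164)/7 = ((B**2 + B**2) + 164)/7 = (2*B**2 + 164)/7 = (164 + 2*B**2)/7 = 164/7 + 2*B**2/7)
((c(93/47, -45) + 297) + v(180)) - 6334 = ((-318 + 297) + (164/7 + (2/7)*180**2)) - 6334 = (-21 + (164/7 + (2/7)*32400)) - 6334 = (-21 + (164/7 + 64800/7)) - 6334 = (-21 + 64964/7) - 6334 = 64817/7 - 6334 = 20479/7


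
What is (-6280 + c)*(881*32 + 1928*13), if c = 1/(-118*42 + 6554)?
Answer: -267223669692/799 ≈ -3.3445e+8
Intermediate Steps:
c = 1/1598 (c = 1/(-4956 + 6554) = 1/1598 ≈ 0.00062578)
(-6280 + c)*(881*32 + 1928*13) = (-6280 + 1/1598)*(881*32 + 1928*13) = -10035439*(28192 + 25064)/1598 = -10035439/1598*53256 = -267223669692/799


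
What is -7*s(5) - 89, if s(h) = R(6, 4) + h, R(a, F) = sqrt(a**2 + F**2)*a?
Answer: -124 - 84*sqrt(13) ≈ -426.87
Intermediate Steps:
R(a, F) = a*sqrt(F**2 + a**2) (R(a, F) = sqrt(F**2 + a**2)*a = a*sqrt(F**2 + a**2))
s(h) = h + 12*sqrt(13) (s(h) = 6*sqrt(4**2 + 6**2) + h = 6*sqrt(16 + 36) + h = 6*sqrt(52) + h = 6*(2*sqrt(13)) + h = 12*sqrt(13) + h = h + 12*sqrt(13))
-7*s(5) - 89 = -7*(5 + 12*sqrt(13)) - 89 = (-35 - 84*sqrt(13)) - 89 = -124 - 84*sqrt(13)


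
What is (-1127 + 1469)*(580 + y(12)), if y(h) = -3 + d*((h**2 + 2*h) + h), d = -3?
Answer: 12654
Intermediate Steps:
y(h) = -3 - 9*h - 3*h**2 (y(h) = -3 - 3*((h**2 + 2*h) + h) = -3 - 3*(h**2 + 3*h) = -3 + (-9*h - 3*h**2) = -3 - 9*h - 3*h**2)
(-1127 + 1469)*(580 + y(12)) = (-1127 + 1469)*(580 + (-3 - 9*12 - 3*12**2)) = 342*(580 + (-3 - 108 - 3*144)) = 342*(580 + (-3 - 108 - 432)) = 342*(580 - 543) = 342*37 = 12654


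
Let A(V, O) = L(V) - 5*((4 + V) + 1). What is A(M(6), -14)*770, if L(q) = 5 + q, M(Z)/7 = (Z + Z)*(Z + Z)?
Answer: -3120040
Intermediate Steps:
M(Z) = 28*Z**2 (M(Z) = 7*((Z + Z)*(Z + Z)) = 7*((2*Z)*(2*Z)) = 7*(4*Z**2) = 28*Z**2)
A(V, O) = -20 - 4*V (A(V, O) = (5 + V) - 5*((4 + V) + 1) = (5 + V) - 5*(5 + V) = (5 + V) + (-25 - 5*V) = -20 - 4*V)
A(M(6), -14)*770 = (-20 - 112*6**2)*770 = (-20 - 112*36)*770 = (-20 - 4*1008)*770 = (-20 - 4032)*770 = -4052*770 = -3120040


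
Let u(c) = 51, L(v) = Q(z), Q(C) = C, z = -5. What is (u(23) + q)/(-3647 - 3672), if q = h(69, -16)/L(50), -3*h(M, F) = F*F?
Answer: -1021/109785 ≈ -0.0093000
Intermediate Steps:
h(M, F) = -F²/3 (h(M, F) = -F*F/3 = -F²/3)
L(v) = -5
q = 256/15 (q = -⅓*(-16)²/(-5) = -⅓*256*(-⅕) = -256/3*(-⅕) = 256/15 ≈ 17.067)
(u(23) + q)/(-3647 - 3672) = (51 + 256/15)/(-3647 - 3672) = (1021/15)/(-7319) = (1021/15)*(-1/7319) = -1021/109785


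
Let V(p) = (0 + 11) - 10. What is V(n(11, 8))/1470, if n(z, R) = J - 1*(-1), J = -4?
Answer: 1/1470 ≈ 0.00068027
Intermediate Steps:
n(z, R) = -3 (n(z, R) = -4 - 1*(-1) = -4 + 1 = -3)
V(p) = 1 (V(p) = 11 - 10 = 1)
V(n(11, 8))/1470 = 1/1470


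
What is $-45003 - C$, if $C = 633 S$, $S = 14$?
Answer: $-53865$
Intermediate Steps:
$C = 8862$ ($C = 633 \cdot 14 = 8862$)
$-45003 - C = -45003 - 8862 = -53865$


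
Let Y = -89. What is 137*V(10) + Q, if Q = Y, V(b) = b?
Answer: 1281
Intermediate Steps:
Q = -89
137*V(10) + Q = 137*10 - 89 = 1370 - 89 = 1281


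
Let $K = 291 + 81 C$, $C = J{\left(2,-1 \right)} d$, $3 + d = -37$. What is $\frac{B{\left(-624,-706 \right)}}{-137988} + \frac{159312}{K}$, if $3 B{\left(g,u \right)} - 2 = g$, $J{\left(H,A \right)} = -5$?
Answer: $\frac{10993281695}{1137780054} \approx 9.662$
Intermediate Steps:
$d = -40$ ($d = -3 - 37 = -40$)
$B{\left(g,u \right)} = \frac{2}{3} + \frac{g}{3}$
$C = 200$ ($C = \left(-5\right) \left(-40\right) = 200$)
$K = 16491$ ($K = 291 + 81 \cdot 200 = 291 + 16200 = 16491$)
$\frac{B{\left(-624,-706 \right)}}{-137988} + \frac{159312}{K} = \frac{\frac{2}{3} + \frac{1}{3} \left(-624\right)}{-137988} + \frac{159312}{16491} = \left(\frac{2}{3} - 208\right) \left(- \frac{1}{137988}\right) + 159312 \cdot \frac{1}{16491} = \left(- \frac{622}{3}\right) \left(- \frac{1}{137988}\right) + \frac{53104}{5497} = \frac{311}{206982} + \frac{53104}{5497} = \frac{10993281695}{1137780054}$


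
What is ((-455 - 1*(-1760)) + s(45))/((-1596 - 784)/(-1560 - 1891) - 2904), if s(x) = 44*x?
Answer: -95265/84196 ≈ -1.1315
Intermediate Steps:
((-455 - 1*(-1760)) + s(45))/((-1596 - 784)/(-1560 - 1891) - 2904) = ((-455 - 1*(-1760)) + 44*45)/((-1596 - 784)/(-1560 - 1891) - 2904) = ((-455 + 1760) + 1980)/(-2380/(-3451) - 2904) = (1305 + 1980)/(-2380*(-1/3451) - 2904) = 3285/(20/29 - 2904) = 3285/(-84196/29) = 3285*(-29/84196) = -95265/84196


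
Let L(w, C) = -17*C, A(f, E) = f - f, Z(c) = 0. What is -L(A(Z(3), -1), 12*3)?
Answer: 612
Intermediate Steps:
A(f, E) = 0
-L(A(Z(3), -1), 12*3) = -(-17)*12*3 = -(-17)*36 = -1*(-612) = 612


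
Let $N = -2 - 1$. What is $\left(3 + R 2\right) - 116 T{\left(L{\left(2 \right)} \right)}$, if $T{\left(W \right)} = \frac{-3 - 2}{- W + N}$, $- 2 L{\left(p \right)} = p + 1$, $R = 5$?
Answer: $- \frac{1121}{3} \approx -373.67$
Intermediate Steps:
$N = -3$
$L{\left(p \right)} = - \frac{1}{2} - \frac{p}{2}$ ($L{\left(p \right)} = - \frac{p + 1}{2} = - \frac{1 + p}{2} = - \frac{1}{2} - \frac{p}{2}$)
$T{\left(W \right)} = - \frac{5}{-3 - W}$ ($T{\left(W \right)} = \frac{-3 - 2}{- W - 3} = - \frac{5}{-3 - W}$)
$\left(3 + R 2\right) - 116 T{\left(L{\left(2 \right)} \right)} = \left(3 + 5 \cdot 2\right) - 116 \frac{5}{3 - \frac{3}{2}} = \left(3 + 10\right) - 116 \frac{5}{3 - \frac{3}{2}} = 13 - 116 \frac{5}{3 - \frac{3}{2}} = 13 - 116 \frac{5}{\frac{3}{2}} = 13 - 116 \cdot 5 \cdot \frac{2}{3} = 13 - \frac{1160}{3} = - \frac{1121}{3}$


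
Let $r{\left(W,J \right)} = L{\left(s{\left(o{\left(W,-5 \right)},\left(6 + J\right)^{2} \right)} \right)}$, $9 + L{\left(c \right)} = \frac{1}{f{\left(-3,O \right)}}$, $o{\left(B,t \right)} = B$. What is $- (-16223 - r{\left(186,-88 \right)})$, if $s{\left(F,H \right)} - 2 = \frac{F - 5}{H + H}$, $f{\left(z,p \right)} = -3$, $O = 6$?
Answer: $\frac{48641}{3} \approx 16214.0$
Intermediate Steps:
$s{\left(F,H \right)} = 2 + \frac{-5 + F}{2 H}$ ($s{\left(F,H \right)} = 2 + \frac{F - 5}{H + H} = 2 + \frac{-5 + F}{2 H}$)
$L{\left(c \right)} = - \frac{28}{3}$ ($L{\left(c \right)} = -9 + \frac{1}{-3} = -9 - \frac{1}{3} = - \frac{28}{3}$)
$r{\left(W,J \right)} = - \frac{28}{3}$
$- (-16223 - r{\left(186,-88 \right)}) = - (-16223 - - \frac{28}{3}) = - (-16223 + \frac{28}{3}) = \left(-1\right) \left(- \frac{48641}{3}\right) = \frac{48641}{3}$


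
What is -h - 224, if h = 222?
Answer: -446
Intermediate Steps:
-h - 224 = -1*222 - 224 = -222 - 224 = -446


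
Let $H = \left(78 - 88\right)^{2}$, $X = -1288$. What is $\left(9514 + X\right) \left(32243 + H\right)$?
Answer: $266053518$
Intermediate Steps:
$H = 100$ ($H = \left(-10\right)^{2} = 100$)
$\left(9514 + X\right) \left(32243 + H\right) = \left(9514 - 1288\right) \left(32243 + 100\right) = 8226 \cdot 32343 = 266053518$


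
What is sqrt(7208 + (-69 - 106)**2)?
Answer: sqrt(37833) ≈ 194.51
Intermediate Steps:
sqrt(7208 + (-69 - 106)**2) = sqrt(7208 + (-175)**2) = sqrt(7208 + 30625) = sqrt(37833)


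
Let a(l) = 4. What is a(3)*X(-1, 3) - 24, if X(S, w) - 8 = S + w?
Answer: 16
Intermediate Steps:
X(S, w) = 8 + S + w (X(S, w) = 8 + (S + w) = 8 + S + w)
a(3)*X(-1, 3) - 24 = 4*(8 - 1 + 3) - 24 = 4*10 - 24 = 40 - 24 = 16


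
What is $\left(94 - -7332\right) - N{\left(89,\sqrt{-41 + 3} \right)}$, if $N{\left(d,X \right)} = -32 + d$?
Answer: $7369$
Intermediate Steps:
$\left(94 - -7332\right) - N{\left(89,\sqrt{-41 + 3} \right)} = \left(94 - -7332\right) - \left(-32 + 89\right) = \left(94 + 7332\right) - 57 = 7426 - 57 = 7369$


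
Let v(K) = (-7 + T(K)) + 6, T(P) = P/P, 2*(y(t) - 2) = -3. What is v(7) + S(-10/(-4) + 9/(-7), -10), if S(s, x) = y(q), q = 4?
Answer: ½ ≈ 0.50000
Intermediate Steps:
y(t) = ½ (y(t) = 2 + (½)*(-3) = 2 - 3/2 = ½)
T(P) = 1
S(s, x) = ½
v(K) = 0 (v(K) = (-7 + 1) + 6 = -6 + 6 = 0)
v(7) + S(-10/(-4) + 9/(-7), -10) = 0 + ½ = ½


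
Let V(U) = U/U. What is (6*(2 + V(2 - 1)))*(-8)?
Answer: -144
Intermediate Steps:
V(U) = 1
(6*(2 + V(2 - 1)))*(-8) = (6*(2 + 1))*(-8) = (6*3)*(-8) = 18*(-8) = -144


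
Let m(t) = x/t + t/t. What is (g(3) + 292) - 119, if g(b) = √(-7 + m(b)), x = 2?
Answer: 173 + 4*I*√3/3 ≈ 173.0 + 2.3094*I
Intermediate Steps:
m(t) = 1 + 2/t (m(t) = 2/t + t/t = 2/t + 1 = 1 + 2/t)
g(b) = √(-7 + (2 + b)/b)
(g(3) + 292) - 119 = (√(-6 + 2/3) + 292) - 119 = (√(-6 + 2*(⅓)) + 292) - 119 = (√(-6 + ⅔) + 292) - 119 = (√(-16/3) + 292) - 119 = (4*I*√3/3 + 292) - 119 = (292 + 4*I*√3/3) - 119 = 173 + 4*I*√3/3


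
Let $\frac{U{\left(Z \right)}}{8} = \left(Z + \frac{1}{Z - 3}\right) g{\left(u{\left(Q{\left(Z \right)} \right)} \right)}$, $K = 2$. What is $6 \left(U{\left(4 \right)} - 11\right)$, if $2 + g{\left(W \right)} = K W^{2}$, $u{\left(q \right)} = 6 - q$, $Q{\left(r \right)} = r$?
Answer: $1374$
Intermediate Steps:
$g{\left(W \right)} = -2 + 2 W^{2}$
$U{\left(Z \right)} = 8 \left(-2 + 2 \left(6 - Z\right)^{2}\right) \left(Z + \frac{1}{-3 + Z}\right)$ ($U{\left(Z \right)} = 8 \left(Z + \frac{1}{Z - 3}\right) \left(-2 + 2 \left(6 - Z\right)^{2}\right) = 8 \left(Z + \frac{1}{-3 + Z}\right) \left(-2 + 2 \left(6 - Z\right)^{2}\right) = 8 \left(-2 + 2 \left(6 - Z\right)^{2}\right) \left(Z + \frac{1}{-3 + Z}\right)$)
$6 \left(U{\left(4 \right)} - 11\right) = 6 \left(\frac{16 \left(-1 + \left(-6 + 4\right)^{2}\right) \left(1 + 4^{2} - 12\right)}{-3 + 4} - 11\right) = 6 \left(\frac{16 \left(-1 + \left(-2\right)^{2}\right) \left(1 + 16 - 12\right)}{1} - 11\right) = 6 \left(16 \cdot 1 \left(-1 + 4\right) 5 - 11\right) = 6 \left(16 \cdot 1 \cdot 3 \cdot 5 - 11\right) = 6 \left(240 - 11\right) = 6 \cdot 229 = 1374$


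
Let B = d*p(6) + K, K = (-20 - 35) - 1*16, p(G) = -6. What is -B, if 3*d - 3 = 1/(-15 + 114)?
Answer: 7625/99 ≈ 77.020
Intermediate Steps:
K = -71 (K = -55 - 16 = -71)
d = 298/297 (d = 1 + 1/(3*(-15 + 114)) = 1 + (1/3)/99 = 1 + (1/3)*(1/99) = 1 + 1/297 = 298/297 ≈ 1.0034)
B = -7625/99 (B = (298/297)*(-6) - 71 = -596/99 - 71 = -7625/99 ≈ -77.020)
-B = -1*(-7625/99) = 7625/99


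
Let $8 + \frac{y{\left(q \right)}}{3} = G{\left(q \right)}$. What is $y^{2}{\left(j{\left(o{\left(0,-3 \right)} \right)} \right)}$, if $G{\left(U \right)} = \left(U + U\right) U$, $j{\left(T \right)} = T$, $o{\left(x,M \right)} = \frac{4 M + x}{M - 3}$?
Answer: $0$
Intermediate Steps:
$o{\left(x,M \right)} = \frac{x + 4 M}{-3 + M}$
$G{\left(U \right)} = 2 U^{2}$ ($G{\left(U \right)} = 2 U U = 2 U^{2}$)
$y{\left(q \right)} = -24 + 6 q^{2}$ ($y{\left(q \right)} = -24 + 3 \cdot 2 q^{2} = -24 + 6 q^{2}$)
$y^{2}{\left(j{\left(o{\left(0,-3 \right)} \right)} \right)} = \left(-24 + 6 \left(\frac{0 + 4 \left(-3\right)}{-3 - 3}\right)^{2}\right)^{2} = \left(-24 + 6 \left(\frac{0 - 12}{-6}\right)^{2}\right)^{2} = \left(-24 + 6 \left(\left(- \frac{1}{6}\right) \left(-12\right)\right)^{2}\right)^{2} = \left(-24 + 6 \cdot 2^{2}\right)^{2} = \left(-24 + 6 \cdot 4\right)^{2} = \left(-24 + 24\right)^{2} = 0^{2} = 0$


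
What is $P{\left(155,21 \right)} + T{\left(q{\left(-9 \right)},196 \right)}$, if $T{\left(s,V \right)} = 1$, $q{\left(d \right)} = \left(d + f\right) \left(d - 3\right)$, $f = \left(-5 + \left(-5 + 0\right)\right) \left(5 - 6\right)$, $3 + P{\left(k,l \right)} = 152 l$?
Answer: $3190$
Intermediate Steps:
$P{\left(k,l \right)} = -3 + 152 l$
$f = 10$ ($f = \left(-5 - 5\right) \left(-1\right) = \left(-10\right) \left(-1\right) = 10$)
$q{\left(d \right)} = \left(-3 + d\right) \left(10 + d\right)$ ($q{\left(d \right)} = \left(d + 10\right) \left(d - 3\right) = \left(10 + d\right) \left(-3 + d\right) = \left(-3 + d\right) \left(10 + d\right)$)
$P{\left(155,21 \right)} + T{\left(q{\left(-9 \right)},196 \right)} = \left(-3 + 152 \cdot 21\right) + 1 = \left(-3 + 3192\right) + 1 = 3189 + 1 = 3190$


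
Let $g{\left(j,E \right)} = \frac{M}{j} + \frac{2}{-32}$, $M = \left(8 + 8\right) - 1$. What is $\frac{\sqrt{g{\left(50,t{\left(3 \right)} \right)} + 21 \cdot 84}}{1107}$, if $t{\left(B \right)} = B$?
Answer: $\frac{\sqrt{705695}}{22140} \approx 0.037943$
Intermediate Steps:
$M = 15$ ($M = 16 - 1 = 15$)
$g{\left(j,E \right)} = - \frac{1}{16} + \frac{15}{j}$ ($g{\left(j,E \right)} = \frac{15}{j} + \frac{2}{-32} = \frac{15}{j} + 2 \left(- \frac{1}{32}\right) = \frac{15}{j} - \frac{1}{16} = - \frac{1}{16} + \frac{15}{j}$)
$\frac{\sqrt{g{\left(50,t{\left(3 \right)} \right)} + 21 \cdot 84}}{1107} = \frac{\sqrt{\frac{240 - 50}{16 \cdot 50} + 21 \cdot 84}}{1107} = \sqrt{\frac{1}{16} \cdot \frac{1}{50} \left(240 - 50\right) + 1764} \cdot \frac{1}{1107} = \sqrt{\frac{1}{16} \cdot \frac{1}{50} \cdot 190 + 1764} \cdot \frac{1}{1107} = \sqrt{\frac{19}{80} + 1764} \cdot \frac{1}{1107} = \sqrt{\frac{141139}{80}} \cdot \frac{1}{1107} = \frac{\sqrt{705695}}{20} \cdot \frac{1}{1107} = \frac{\sqrt{705695}}{22140}$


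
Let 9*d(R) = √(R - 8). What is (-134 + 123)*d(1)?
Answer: -11*I*√7/9 ≈ -3.2337*I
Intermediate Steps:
d(R) = √(-8 + R)/9 (d(R) = √(R - 8)/9 = √(-8 + R)/9)
(-134 + 123)*d(1) = (-134 + 123)*(√(-8 + 1)/9) = -11*√(-7)/9 = -11*I*√7/9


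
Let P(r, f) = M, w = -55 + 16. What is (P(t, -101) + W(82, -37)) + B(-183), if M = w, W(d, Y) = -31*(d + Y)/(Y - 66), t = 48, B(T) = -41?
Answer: -6845/103 ≈ -66.456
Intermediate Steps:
w = -39
W(d, Y) = -31*(Y + d)/(-66 + Y)
M = -39
P(r, f) = -39
(P(t, -101) + W(82, -37)) + B(-183) = (-39 + 31*(-1*(-37) - 1*82)/(-66 - 37)) - 41 = (-39 + 31*(37 - 82)/(-103)) - 41 = (-39 + 31*(-1/103)*(-45)) - 41 = (-39 + 1395/103) - 41 = -2622/103 - 41 = -6845/103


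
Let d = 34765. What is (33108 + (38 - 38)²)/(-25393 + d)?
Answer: 2759/781 ≈ 3.5326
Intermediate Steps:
(33108 + (38 - 38)²)/(-25393 + d) = (33108 + (38 - 38)²)/(-25393 + 34765) = (33108 + 0²)/9372 = (33108 + 0)*(1/9372) = 33108*(1/9372) = 2759/781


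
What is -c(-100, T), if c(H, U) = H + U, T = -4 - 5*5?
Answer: 129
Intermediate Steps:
T = -29 (T = -4 - 25 = -29)
-c(-100, T) = -(-100 - 29) = -1*(-129) = 129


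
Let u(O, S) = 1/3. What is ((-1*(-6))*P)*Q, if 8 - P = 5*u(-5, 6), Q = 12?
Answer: 456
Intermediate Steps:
u(O, S) = 1/3
P = 19/3 (P = 8 - 5/3 = 19/3 ≈ 6.3333)
((-1*(-6))*P)*Q = (-1*(-6)*(19/3))*12 = (6*(19/3))*12 = 38*12 = 456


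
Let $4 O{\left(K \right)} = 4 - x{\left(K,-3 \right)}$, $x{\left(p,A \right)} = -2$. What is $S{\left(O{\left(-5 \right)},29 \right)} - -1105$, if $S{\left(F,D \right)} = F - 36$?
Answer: $\frac{2141}{2} \approx 1070.5$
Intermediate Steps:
$O{\left(K \right)} = \frac{3}{2}$ ($O{\left(K \right)} = \frac{4 - -2}{4} = \frac{4 + 2}{4} = \frac{1}{4} \cdot 6 = \frac{3}{2}$)
$S{\left(F,D \right)} = -36 + F$
$S{\left(O{\left(-5 \right)},29 \right)} - -1105 = \left(-36 + \frac{3}{2}\right) - -1105 = - \frac{69}{2} + 1105 = \frac{2141}{2}$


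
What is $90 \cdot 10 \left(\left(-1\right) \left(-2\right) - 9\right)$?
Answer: $-6300$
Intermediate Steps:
$90 \cdot 10 \left(\left(-1\right) \left(-2\right) - 9\right) = 90 \cdot 10 \left(2 - 9\right) = 90 \cdot 10 \left(-7\right) = 90 \left(-70\right) = -6300$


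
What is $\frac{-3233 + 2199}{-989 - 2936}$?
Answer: $\frac{1034}{3925} \approx 0.26344$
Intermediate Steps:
$\frac{-3233 + 2199}{-989 - 2936} = - \frac{1034}{-3925} = \left(-1034\right) \left(- \frac{1}{3925}\right) = \frac{1034}{3925}$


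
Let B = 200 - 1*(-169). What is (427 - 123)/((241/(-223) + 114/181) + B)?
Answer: 3067588/3718937 ≈ 0.82486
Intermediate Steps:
B = 369 (B = 200 + 169 = 369)
(427 - 123)/((241/(-223) + 114/181) + B) = (427 - 123)/((241/(-223) + 114/181) + 369) = 304/((241*(-1/223) + 114*(1/181)) + 369) = 304/((-241/223 + 114/181) + 369) = 304/(-18199/40363 + 369) = 304/(14875748/40363) = 304*(40363/14875748) = 3067588/3718937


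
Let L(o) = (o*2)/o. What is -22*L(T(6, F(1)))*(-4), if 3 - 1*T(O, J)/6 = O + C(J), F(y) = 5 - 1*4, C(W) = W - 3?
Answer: 176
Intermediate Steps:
C(W) = -3 + W
F(y) = 1 (F(y) = 5 - 4 = 1)
T(O, J) = 36 - 6*J - 6*O (T(O, J) = 18 - 6*(O + (-3 + J)) = 18 - 6*(-3 + J + O) = 18 + (18 - 6*J - 6*O) = 36 - 6*J - 6*O)
L(o) = 2 (L(o) = (2*o)/o = 2)
-22*L(T(6, F(1)))*(-4) = -22*2*(-4) = -44*(-4) = 176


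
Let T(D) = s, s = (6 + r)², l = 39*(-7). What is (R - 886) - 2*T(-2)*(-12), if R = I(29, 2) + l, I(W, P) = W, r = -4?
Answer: -1034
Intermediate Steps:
l = -273
R = -244 (R = 29 - 273 = -244)
s = 4 (s = (6 - 4)² = 2² = 4)
T(D) = 4
(R - 886) - 2*T(-2)*(-12) = (-244 - 886) - 2*4*(-12) = -1130 - 8*(-12) = -1130 + 96 = -1034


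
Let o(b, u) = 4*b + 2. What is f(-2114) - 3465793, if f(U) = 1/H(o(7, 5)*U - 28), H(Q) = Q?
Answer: -219897634265/63448 ≈ -3.4658e+6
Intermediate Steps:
o(b, u) = 2 + 4*b
f(U) = 1/(-28 + 30*U) (f(U) = 1/((2 + 4*7)*U - 28) = 1/((2 + 28)*U - 28) = 1/(30*U - 28) = 1/(-28 + 30*U))
f(-2114) - 3465793 = 1/(2*(-14 + 15*(-2114))) - 3465793 = 1/(2*(-14 - 31710)) - 3465793 = (½)/(-31724) - 3465793 = (½)*(-1/31724) - 3465793 = -1/63448 - 3465793 = -219897634265/63448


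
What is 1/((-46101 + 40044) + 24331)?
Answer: 1/18274 ≈ 5.4723e-5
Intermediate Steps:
1/((-46101 + 40044) + 24331) = 1/(-6057 + 24331) = 1/18274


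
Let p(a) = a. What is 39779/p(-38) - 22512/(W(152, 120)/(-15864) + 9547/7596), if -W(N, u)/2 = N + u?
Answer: -239635998407/12965486 ≈ -18483.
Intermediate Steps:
W(N, u) = -2*N - 2*u (W(N, u) = -2*(N + u) = -2*N - 2*u)
39779/p(-38) - 22512/(W(152, 120)/(-15864) + 9547/7596) = 39779/(-38) - 22512/((-2*152 - 2*120)/(-15864) + 9547/7596) = 39779*(-1/38) - 22512/((-304 - 240)*(-1/15864) + 9547*(1/7596)) = -39779/38 - 22512/(-544*(-1/15864) + 9547/7596) = -39779/38 - 22512/(68/1983 + 9547/7596) = -39779/38 - 22512/6482743/5020956 = -39779/38 - 22512*5020956/6482743 = -39779/38 - 113031761472/6482743 = -239635998407/12965486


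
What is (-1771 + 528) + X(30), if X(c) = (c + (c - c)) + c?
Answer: -1183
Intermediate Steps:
X(c) = 2*c (X(c) = (c + 0) + c = c + c = 2*c)
(-1771 + 528) + X(30) = (-1771 + 528) + 2*30 = -1243 + 60 = -1183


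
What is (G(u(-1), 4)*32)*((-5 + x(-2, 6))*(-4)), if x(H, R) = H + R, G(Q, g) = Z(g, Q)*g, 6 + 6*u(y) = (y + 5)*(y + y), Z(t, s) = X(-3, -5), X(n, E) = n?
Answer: -1536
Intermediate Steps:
Z(t, s) = -3
u(y) = -1 + y*(5 + y)/3 (u(y) = -1 + ((y + 5)*(y + y))/6 = -1 + ((5 + y)*(2*y))/6 = -1 + (2*y*(5 + y))/6 = -1 + y*(5 + y)/3)
G(Q, g) = -3*g
(G(u(-1), 4)*32)*((-5 + x(-2, 6))*(-4)) = (-3*4*32)*((-5 + (-2 + 6))*(-4)) = (-12*32)*((-5 + 4)*(-4)) = -(-384)*(-4) = -384*4 = -1536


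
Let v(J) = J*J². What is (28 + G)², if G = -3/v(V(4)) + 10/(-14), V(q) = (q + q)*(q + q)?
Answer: 2506953127887289/3367254360064 ≈ 744.51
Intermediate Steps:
V(q) = 4*q² (V(q) = (2*q)*(2*q) = 4*q²)
v(J) = J³
G = -1310741/1835008 (G = -3/((4*4²)³) + 10/(-14) = -3/((4*16)³) + 10*(-1/14) = -3/(64³) - 5/7 = -3/262144 - 5/7 = -1310741/1835008 ≈ -0.71430)
(28 + G)² = (28 - 1310741/1835008)² = (50069483/1835008)² = 2506953127887289/3367254360064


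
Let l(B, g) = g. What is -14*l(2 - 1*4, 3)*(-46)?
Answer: 1932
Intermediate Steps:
-14*l(2 - 1*4, 3)*(-46) = -14*3*(-46) = -42*(-46) = 1932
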